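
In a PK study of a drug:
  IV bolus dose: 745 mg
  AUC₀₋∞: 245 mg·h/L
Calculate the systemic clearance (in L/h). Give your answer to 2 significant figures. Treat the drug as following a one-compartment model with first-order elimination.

CL = Dose / AUC = 745 / 245 = 3.041 L/h

3.0 L/h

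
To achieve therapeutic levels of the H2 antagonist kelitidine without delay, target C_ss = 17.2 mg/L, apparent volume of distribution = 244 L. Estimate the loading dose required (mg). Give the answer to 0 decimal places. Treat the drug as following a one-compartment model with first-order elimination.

4197 mg

LD = Css × Vd = 17.2 × 244 = 4197 mg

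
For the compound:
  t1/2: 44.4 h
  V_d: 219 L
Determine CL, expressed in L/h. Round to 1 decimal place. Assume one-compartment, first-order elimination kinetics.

3.4 L/h

k = ln2 / t½ = 0.693147 / 44.4 = 0.01561 h⁻¹
CL = k × Vd = 0.01561 × 219 = 3.419 L/h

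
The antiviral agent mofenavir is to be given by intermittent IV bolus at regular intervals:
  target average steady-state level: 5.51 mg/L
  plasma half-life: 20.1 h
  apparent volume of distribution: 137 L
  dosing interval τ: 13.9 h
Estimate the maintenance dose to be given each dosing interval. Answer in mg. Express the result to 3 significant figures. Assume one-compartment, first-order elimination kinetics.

362 mg

k = ln2 / t½ = 0.693147 / 20.1 = 0.03448 h⁻¹
CL = k × Vd = 0.03448 × 137 = 4.724 L/h
At steady state, Dose/τ = Css × CL.
Dose = Css × CL × τ = 5.51 × 4.724 × 13.9 = 361.8 mg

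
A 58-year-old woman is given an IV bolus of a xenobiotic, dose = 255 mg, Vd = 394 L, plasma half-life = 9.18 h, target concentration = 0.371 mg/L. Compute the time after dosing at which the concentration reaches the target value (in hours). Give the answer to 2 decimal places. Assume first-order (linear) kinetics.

C₀ = Dose / Vd = 255.0 / 394 = 0.6472 mg/L
k = ln2 / t½ = 0.693147 / 9.18 = 0.07551 h⁻¹
t = ln(C₀ / C) / k = ln(0.6472 / 0.371) / 0.07551
  = ln(1.744) / 0.07551 = 0.5562 / 0.07551 = 7.366 h

7.37 h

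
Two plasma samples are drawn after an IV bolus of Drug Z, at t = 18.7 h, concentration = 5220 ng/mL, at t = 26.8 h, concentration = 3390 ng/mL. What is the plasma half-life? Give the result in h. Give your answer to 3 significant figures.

k = ln(C₁/C₂) / (t₂ − t₁) = ln(5220/3390) / (26.8 − 18.7)
  = 0.4317 / 8.100 = 0.05330 h⁻¹
t½ = ln2 / k = 0.693147 / 0.05330 = 13.00 h

13.0 h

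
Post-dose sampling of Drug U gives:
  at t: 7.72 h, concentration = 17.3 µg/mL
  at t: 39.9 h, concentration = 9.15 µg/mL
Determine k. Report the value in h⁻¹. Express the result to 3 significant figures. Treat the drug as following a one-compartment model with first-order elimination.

k = ln(C₁/C₂) / (t₂ − t₁) = ln(17.3/9.15) / (39.9 − 7.72)
  = 0.6370 / 32.18 = 0.01979 h⁻¹

0.0198 h⁻¹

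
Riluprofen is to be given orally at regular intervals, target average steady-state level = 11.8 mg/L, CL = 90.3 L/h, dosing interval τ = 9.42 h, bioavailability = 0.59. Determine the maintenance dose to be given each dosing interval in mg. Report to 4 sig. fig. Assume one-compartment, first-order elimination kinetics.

At steady state, F × (Dose/τ) = Css × CL.
Dose = Css × CL × τ / F = 11.8 × 90.30 × 9.42 / 0.59 = 17010 mg

17010 mg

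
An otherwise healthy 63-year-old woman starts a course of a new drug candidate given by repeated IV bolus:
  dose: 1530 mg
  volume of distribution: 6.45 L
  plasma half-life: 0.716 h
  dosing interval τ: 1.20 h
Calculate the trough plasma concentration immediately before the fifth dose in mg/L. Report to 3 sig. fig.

C₀ per dose = Dose / Vd = 1530 / 6.45 = 237.2 mg/L
k = ln2 / t½ = 0.693147 / 0.716 = 0.9681 h⁻¹
Fraction remaining after one interval: r = e^(−kτ) = e^(−0.9681 × 1.20) = 0.3129
Before dose 5, 4 doses have been given (aged 1τ, 2τ, 3τ, 4τ).
C_trough = C₀ × (r + r² + … + r^4) = C₀ × r(1−r^4)/(1−r)
        = 237.2 × 0.3129 × (1 − 0.009586) / (1 − 0.3129) = 107.0 mg/L

107 mg/L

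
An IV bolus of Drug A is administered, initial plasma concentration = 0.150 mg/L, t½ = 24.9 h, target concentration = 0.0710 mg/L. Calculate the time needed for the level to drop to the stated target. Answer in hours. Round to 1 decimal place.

26.9 h

k = ln2 / t½ = 0.693147 / 24.9 = 0.02784 h⁻¹
t = ln(C₀ / C) / k = ln(0.1500 / 0.0710) / 0.02784
  = ln(2.113) / 0.02784 = 0.7481 / 0.02784 = 26.87 h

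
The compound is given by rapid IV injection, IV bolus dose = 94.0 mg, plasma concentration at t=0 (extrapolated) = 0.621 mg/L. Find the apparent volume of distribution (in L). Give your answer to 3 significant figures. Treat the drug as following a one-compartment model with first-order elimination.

Vd = Dose / C₀ = 94.00 / 0.621 = 151.4 L

151 L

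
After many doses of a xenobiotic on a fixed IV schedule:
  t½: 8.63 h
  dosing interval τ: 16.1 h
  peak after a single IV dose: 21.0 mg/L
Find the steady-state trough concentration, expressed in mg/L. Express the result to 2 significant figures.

k = ln2 / t½ = 0.693147 / 8.63 = 0.08032 h⁻¹
e^(−kτ) = e^(−0.08032 × 16.1) = 0.2744
Accumulation ratio R = 1 / (1 − e^(−kτ)) = 1 / (1 − 0.2744) = 1.378
Steady-state trough = C₀ × R × e^(−kτ) = 21.0 × 1.378 × 0.2744 = 7.941 mg/L

7.9 mg/L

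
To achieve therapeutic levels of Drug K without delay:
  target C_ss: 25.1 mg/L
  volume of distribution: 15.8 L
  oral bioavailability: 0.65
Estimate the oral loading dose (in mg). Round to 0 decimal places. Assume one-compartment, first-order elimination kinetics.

LD = Css × Vd / F = 25.1 × 15.8 / 0.65 = 610.1 mg

610 mg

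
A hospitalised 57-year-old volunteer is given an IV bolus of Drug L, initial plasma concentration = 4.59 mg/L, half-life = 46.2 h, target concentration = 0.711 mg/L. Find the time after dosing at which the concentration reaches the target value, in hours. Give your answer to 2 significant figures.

k = ln2 / t½ = 0.693147 / 46.2 = 0.01500 h⁻¹
t = ln(C₀ / C) / k = ln(4.590 / 0.711) / 0.01500
  = ln(6.456) / 0.01500 = 1.865 / 0.01500 = 124.3 h

120 h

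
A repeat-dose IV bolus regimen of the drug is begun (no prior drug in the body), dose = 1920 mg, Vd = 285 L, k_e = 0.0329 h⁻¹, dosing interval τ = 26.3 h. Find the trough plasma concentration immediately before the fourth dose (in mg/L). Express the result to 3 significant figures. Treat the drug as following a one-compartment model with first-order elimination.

4.53 mg/L

C₀ per dose = Dose / Vd = 1920 / 285 = 6.737 mg/L
Fraction remaining after one interval: r = e^(−kτ) = e^(−0.03290 × 26.3) = 0.4209
Before dose 4, 3 doses have been given (aged 1τ, 2τ, 3τ).
C_trough = C₀ × (r + r² + … + r^3) = C₀ × r(1−r^3)/(1−r)
        = 6.737 × 0.4209 × (1 − 0.07457) / (1 − 0.4209) = 4.531 mg/L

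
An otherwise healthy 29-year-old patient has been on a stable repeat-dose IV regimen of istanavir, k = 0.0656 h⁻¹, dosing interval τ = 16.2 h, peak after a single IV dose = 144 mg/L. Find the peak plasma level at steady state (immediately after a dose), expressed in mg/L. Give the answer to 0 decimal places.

220 mg/L

e^(−kτ) = e^(−0.06560 × 16.2) = 0.3455
Accumulation ratio R = 1 / (1 − e^(−kτ)) = 1 / (1 − 0.3455) = 1.528
Steady-state peak = C₀ × R = 144 × 1.528 = 220.0 mg/L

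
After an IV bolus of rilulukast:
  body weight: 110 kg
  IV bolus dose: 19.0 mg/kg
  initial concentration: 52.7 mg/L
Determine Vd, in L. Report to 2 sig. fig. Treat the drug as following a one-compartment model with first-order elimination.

Dose = 19.0 × 110 = 2090 mg
Vd = Dose / C₀ = 2090 / 52.7 = 39.66 L

40 L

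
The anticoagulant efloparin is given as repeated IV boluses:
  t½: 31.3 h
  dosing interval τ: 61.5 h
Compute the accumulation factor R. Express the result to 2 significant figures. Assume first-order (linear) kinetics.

k = ln2 / t½ = 0.693147 / 31.3 = 0.02215 h⁻¹
e^(−kτ) = e^(−0.02215 × 61.5) = 0.2561
Accumulation ratio R = 1 / (1 − e^(−kτ)) = 1 / (1 − 0.2561) = 1.344

1.3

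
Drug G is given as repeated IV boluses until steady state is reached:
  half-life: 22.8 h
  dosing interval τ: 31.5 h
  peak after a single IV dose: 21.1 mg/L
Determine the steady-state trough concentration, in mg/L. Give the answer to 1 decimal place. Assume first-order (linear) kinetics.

k = ln2 / t½ = 0.693147 / 22.8 = 0.03040 h⁻¹
e^(−kτ) = e^(−0.03040 × 31.5) = 0.3838
Accumulation ratio R = 1 / (1 − e^(−kτ)) = 1 / (1 − 0.3838) = 1.623
Steady-state trough = C₀ × R × e^(−kτ) = 21.1 × 1.623 × 0.3838 = 13.14 mg/L

13.1 mg/L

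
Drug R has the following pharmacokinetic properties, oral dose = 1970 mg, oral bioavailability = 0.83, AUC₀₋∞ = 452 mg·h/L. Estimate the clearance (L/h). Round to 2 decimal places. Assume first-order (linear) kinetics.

CL = F·Dose / AUC = 0.83 × 1970 / 452 = 3.617 L/h

3.62 L/h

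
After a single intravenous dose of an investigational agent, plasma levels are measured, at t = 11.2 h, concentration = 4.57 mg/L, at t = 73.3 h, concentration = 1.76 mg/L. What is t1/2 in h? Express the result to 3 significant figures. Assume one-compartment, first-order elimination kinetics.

k = ln(C₁/C₂) / (t₂ − t₁) = ln(4.57/1.76) / (73.3 − 11.2)
  = 0.9542 / 62.10 = 0.01537 h⁻¹
t½ = ln2 / k = 0.693147 / 0.01537 = 45.10 h

45.1 h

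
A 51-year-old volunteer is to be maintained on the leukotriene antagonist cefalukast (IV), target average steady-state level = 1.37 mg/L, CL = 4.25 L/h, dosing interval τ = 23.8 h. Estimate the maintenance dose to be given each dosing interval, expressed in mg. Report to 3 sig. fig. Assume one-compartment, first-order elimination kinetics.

139 mg

At steady state, Dose/τ = Css × CL.
Dose = Css × CL × τ = 1.37 × 4.250 × 23.8 = 138.6 mg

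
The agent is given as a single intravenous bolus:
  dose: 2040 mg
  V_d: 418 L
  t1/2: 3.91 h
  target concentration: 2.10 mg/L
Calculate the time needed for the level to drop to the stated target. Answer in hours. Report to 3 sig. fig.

4.76 h

C₀ = Dose / Vd = 2040 / 418 = 4.880 mg/L
k = ln2 / t½ = 0.693147 / 3.91 = 0.1773 h⁻¹
t = ln(C₀ / C) / k = ln(4.880 / 2.10) / 0.1773
  = ln(2.324) / 0.1773 = 0.8433 / 0.1773 = 4.756 h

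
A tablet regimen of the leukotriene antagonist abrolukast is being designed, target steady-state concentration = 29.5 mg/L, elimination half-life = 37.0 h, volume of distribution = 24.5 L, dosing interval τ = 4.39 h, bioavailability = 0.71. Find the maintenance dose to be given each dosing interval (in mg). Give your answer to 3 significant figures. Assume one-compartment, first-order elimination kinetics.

k = ln2 / t½ = 0.693147 / 37.0 = 0.01873 h⁻¹
CL = k × Vd = 0.01873 × 24.5 = 0.4589 L/h
At steady state, F × (Dose/τ) = Css × CL.
Dose = Css × CL × τ / F = 29.5 × 0.4589 × 4.39 / 0.71 = 83.70 mg

83.7 mg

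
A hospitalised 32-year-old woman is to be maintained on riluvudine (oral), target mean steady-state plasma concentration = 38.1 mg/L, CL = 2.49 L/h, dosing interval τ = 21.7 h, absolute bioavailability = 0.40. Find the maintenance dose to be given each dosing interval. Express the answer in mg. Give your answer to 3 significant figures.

At steady state, F × (Dose/τ) = Css × CL.
Dose = Css × CL × τ / F = 38.1 × 2.490 × 21.7 / 0.40 = 5147 mg

5150 mg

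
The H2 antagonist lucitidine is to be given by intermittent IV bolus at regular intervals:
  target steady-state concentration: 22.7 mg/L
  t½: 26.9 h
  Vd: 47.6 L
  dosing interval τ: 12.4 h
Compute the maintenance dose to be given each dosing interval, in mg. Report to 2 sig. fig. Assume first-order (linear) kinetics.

k = ln2 / t½ = 0.693147 / 26.9 = 0.02577 h⁻¹
CL = k × Vd = 0.02577 × 47.6 = 1.227 L/h
At steady state, Dose/τ = Css × CL.
Dose = Css × CL × τ = 22.7 × 1.227 × 12.4 = 345.4 mg

350 mg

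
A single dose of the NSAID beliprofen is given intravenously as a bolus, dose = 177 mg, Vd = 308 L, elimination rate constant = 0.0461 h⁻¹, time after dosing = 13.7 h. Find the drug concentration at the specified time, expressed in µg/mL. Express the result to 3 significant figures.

C₀ = Dose / Vd = 177.0 / 308 = 0.5747 mg/L
C = C₀ · e^(−k·t) = 0.5747 × e^(−0.04610 × 13.7)
  = 0.5747 × 0.5318 = 0.3056 mg/L
(0.3056 mg/L = 0.3056 µg/mL)

0.306 µg/mL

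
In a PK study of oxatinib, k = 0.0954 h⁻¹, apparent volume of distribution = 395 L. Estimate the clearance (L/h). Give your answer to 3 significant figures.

37.7 L/h

CL = k × Vd = 0.0954 × 395 = 37.68 L/h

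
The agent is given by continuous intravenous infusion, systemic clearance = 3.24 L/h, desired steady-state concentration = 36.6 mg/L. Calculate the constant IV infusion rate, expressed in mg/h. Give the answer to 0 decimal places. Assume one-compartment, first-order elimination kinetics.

119 mg/h

At steady state, infusion rate R₀ = Css × CL = 36.6 × 3.240 = 118.6 mg/h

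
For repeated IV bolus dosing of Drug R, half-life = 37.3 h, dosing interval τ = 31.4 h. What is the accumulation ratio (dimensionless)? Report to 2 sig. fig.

k = ln2 / t½ = 0.693147 / 37.3 = 0.01858 h⁻¹
e^(−kτ) = e^(−0.01858 × 31.4) = 0.5580
Accumulation ratio R = 1 / (1 − e^(−kτ)) = 1 / (1 − 0.5580) = 2.262

2.3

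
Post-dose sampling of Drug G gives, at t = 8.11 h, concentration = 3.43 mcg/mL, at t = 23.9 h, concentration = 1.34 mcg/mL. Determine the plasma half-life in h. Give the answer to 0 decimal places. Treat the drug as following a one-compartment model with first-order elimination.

12 h

k = ln(C₁/C₂) / (t₂ − t₁) = ln(3.43/1.34) / (23.9 − 8.11)
  = 0.9399 / 15.79 = 0.05953 h⁻¹
t½ = ln2 / k = 0.693147 / 0.05953 = 11.64 h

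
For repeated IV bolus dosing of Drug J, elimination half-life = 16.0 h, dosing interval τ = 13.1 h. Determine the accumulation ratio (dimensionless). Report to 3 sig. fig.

2.31

k = ln2 / t½ = 0.693147 / 16.0 = 0.04332 h⁻¹
e^(−kτ) = e^(−0.04332 × 13.1) = 0.5669
Accumulation ratio R = 1 / (1 − e^(−kτ)) = 1 / (1 − 0.5669) = 2.309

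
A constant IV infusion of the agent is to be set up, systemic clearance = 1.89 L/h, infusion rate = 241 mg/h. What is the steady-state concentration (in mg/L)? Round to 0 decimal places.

At steady state Css = R₀ / CL = 241 / 1.890 = 127.5 mg/L

128 mg/L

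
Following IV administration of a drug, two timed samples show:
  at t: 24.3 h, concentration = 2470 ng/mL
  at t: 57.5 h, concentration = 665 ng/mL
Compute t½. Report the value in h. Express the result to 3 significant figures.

k = ln(C₁/C₂) / (t₂ − t₁) = ln(2470/665) / (57.5 − 24.3)
  = 1.312 / 33.20 = 0.03952 h⁻¹
t½ = ln2 / k = 0.693147 / 0.03952 = 17.54 h

17.5 h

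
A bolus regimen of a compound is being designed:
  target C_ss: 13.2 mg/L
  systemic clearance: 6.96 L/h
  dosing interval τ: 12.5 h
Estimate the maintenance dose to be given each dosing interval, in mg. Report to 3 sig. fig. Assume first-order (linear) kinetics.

At steady state, Dose/τ = Css × CL.
Dose = Css × CL × τ = 13.2 × 6.960 × 12.5 = 1148 mg

1150 mg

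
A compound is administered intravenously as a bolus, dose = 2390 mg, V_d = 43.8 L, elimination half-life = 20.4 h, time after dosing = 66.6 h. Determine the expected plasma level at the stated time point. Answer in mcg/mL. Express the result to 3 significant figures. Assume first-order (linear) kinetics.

5.68 mcg/mL

C₀ = Dose / Vd = 2390 / 43.8 = 54.57 mg/L
k = ln2 / t½ = 0.693147 / 20.4 = 0.03398 h⁻¹
C = C₀ · e^(−k·t) = 54.57 × e^(−0.03398 × 66.6)
  = 54.57 × 0.1040 = 5.675 mg/L
(5.675 mg/L = 5.675 mcg/mL)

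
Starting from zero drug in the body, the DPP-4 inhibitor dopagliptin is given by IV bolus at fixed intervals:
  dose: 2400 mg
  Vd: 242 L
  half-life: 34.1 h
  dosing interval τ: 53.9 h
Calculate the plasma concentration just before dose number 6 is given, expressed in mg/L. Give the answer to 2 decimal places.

4.96 mg/L

C₀ per dose = Dose / Vd = 2400 / 242 = 9.917 mg/L
k = ln2 / t½ = 0.693147 / 34.1 = 0.02033 h⁻¹
Fraction remaining after one interval: r = e^(−kτ) = e^(−0.02033 × 53.9) = 0.3343
Before dose 6, 5 doses have been given (aged 1τ, 2τ, 3τ, 4τ, 5τ).
C_trough = C₀ × (r + r² + … + r^5) = C₀ × r(1−r^5)/(1−r)
        = 9.917 × 0.3343 × (1 − 0.004175) / (1 − 0.3343) = 4.959 mg/L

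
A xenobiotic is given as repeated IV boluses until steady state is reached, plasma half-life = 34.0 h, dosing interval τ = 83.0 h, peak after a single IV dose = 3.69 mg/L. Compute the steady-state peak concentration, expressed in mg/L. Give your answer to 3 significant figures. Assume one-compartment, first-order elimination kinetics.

4.52 mg/L

k = ln2 / t½ = 0.693147 / 34.0 = 0.02039 h⁻¹
e^(−kτ) = e^(−0.02039 × 83.0) = 0.1841
Accumulation ratio R = 1 / (1 − e^(−kτ)) = 1 / (1 − 0.1841) = 1.226
Steady-state peak = C₀ × R = 3.69 × 1.226 = 4.524 mg/L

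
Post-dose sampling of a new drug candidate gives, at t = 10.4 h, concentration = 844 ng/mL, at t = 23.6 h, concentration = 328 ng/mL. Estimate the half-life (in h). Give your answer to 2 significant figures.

9.7 h

k = ln(C₁/C₂) / (t₂ − t₁) = ln(844/328) / (23.6 − 10.4)
  = 0.9451 / 13.20 = 0.07160 h⁻¹
t½ = ln2 / k = 0.693147 / 0.07160 = 9.681 h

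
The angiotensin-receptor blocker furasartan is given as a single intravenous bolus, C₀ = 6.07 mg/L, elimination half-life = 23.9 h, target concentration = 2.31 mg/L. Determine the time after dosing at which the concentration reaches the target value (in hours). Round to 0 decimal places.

k = ln2 / t½ = 0.693147 / 23.9 = 0.02900 h⁻¹
t = ln(C₀ / C) / k = ln(6.070 / 2.31) / 0.02900
  = ln(2.628) / 0.02900 = 0.9662 / 0.02900 = 33.32 h

33 h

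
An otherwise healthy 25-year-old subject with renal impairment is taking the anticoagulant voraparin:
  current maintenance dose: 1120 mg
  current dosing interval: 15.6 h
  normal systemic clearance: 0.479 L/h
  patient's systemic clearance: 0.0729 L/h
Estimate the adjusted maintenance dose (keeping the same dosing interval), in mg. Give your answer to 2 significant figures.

170 mg

To keep the same average steady-state level, dosing rate must scale with clearance.
CL ratio = 0.0729 / 0.479 = 0.1522
New dose (same interval) = 1120 × 0.1522 = 170.5 mg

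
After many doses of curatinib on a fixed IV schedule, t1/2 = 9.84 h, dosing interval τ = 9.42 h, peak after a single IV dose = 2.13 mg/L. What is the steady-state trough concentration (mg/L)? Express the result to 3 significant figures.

2.26 mg/L

k = ln2 / t½ = 0.693147 / 9.84 = 0.07044 h⁻¹
e^(−kτ) = e^(−0.07044 × 9.42) = 0.5150
Accumulation ratio R = 1 / (1 − e^(−kτ)) = 1 / (1 − 0.5150) = 2.062
Steady-state trough = C₀ × R × e^(−kτ) = 2.13 × 2.062 × 0.5150 = 2.262 mg/L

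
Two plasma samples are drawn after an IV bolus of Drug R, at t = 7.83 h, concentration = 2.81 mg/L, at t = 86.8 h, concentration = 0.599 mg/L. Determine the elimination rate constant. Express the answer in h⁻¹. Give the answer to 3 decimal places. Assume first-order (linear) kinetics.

k = ln(C₁/C₂) / (t₂ − t₁) = ln(2.81/0.599) / (86.8 − 7.83)
  = 1.546 / 78.97 = 0.01958 h⁻¹

0.020 h⁻¹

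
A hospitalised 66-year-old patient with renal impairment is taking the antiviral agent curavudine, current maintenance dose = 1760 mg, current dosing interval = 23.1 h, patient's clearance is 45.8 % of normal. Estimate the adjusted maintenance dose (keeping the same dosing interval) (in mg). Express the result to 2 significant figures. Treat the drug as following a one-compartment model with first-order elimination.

To keep the same average steady-state level, dosing rate must scale with clearance.
CL ratio = 45.8 / 100 = 0.4580
New dose (same interval) = 1760 × 0.4580 = 806.1 mg

810 mg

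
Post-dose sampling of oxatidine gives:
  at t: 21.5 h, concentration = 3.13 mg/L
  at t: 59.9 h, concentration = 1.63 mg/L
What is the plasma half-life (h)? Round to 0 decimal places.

k = ln(C₁/C₂) / (t₂ − t₁) = ln(3.13/1.63) / (59.9 − 21.5)
  = 0.6525 / 38.40 = 0.01699 h⁻¹
t½ = ln2 / k = 0.693147 / 0.01699 = 40.80 h

41 h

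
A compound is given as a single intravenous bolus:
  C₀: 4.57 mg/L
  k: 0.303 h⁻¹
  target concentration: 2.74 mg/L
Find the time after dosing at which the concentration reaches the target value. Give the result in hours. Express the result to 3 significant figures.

t = ln(C₀ / C) / k = ln(4.570 / 2.74) / 0.3030
  = ln(1.668) / 0.3030 = 0.5116 / 0.3030 = 1.688 h

1.69 h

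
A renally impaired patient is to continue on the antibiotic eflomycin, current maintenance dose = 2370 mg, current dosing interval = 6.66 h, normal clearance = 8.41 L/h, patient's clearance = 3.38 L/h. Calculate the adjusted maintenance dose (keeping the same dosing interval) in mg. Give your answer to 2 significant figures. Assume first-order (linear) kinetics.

950 mg

To keep the same average steady-state level, dosing rate must scale with clearance.
CL ratio = 3.38 / 8.41 = 0.4019
New dose (same interval) = 2370 × 0.4019 = 952.5 mg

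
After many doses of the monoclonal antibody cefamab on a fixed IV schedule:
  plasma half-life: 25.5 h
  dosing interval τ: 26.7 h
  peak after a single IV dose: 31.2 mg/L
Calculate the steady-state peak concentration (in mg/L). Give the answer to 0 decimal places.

k = ln2 / t½ = 0.693147 / 25.5 = 0.02718 h⁻¹
e^(−kτ) = e^(−0.02718 × 26.7) = 0.4840
Accumulation ratio R = 1 / (1 − e^(−kτ)) = 1 / (1 − 0.4840) = 1.938
Steady-state peak = C₀ × R = 31.2 × 1.938 = 60.47 mg/L

60 mg/L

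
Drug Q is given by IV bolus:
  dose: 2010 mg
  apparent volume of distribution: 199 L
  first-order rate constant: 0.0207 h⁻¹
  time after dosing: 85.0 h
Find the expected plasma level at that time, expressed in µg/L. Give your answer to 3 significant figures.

1740 µg/L

C₀ = Dose / Vd = 2010 / 199 = 10.10 mg/L
C = C₀ · e^(−k·t) = 10.10 × e^(−0.02070 × 85.0)
  = 10.10 × 0.1721 = 1.738 mg/L
Convert: 1.738 mg/L × 1000 = 1738 µg/L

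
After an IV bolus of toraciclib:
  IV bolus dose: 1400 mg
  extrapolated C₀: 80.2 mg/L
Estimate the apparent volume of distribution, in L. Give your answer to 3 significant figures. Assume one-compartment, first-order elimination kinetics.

17.5 L

Vd = Dose / C₀ = 1400 / 80.2 = 17.46 L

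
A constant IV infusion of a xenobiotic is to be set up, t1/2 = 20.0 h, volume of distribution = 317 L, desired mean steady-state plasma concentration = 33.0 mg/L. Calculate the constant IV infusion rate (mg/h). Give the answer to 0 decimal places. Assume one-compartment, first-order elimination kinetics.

k = ln2 / t½ = 0.693147 / 20.0 = 0.03466 h⁻¹
CL = k × Vd = 0.03466 × 317 = 10.99 L/h
At steady state, infusion rate R₀ = Css × CL = 33.0 × 10.99 = 362.7 mg/h

363 mg/h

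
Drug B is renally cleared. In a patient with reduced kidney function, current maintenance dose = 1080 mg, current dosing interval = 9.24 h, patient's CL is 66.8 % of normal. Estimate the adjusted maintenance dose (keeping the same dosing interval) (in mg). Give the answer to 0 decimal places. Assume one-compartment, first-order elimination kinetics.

721 mg

To keep the same average steady-state level, dosing rate must scale with clearance.
CL ratio = 66.8 / 100 = 0.6680
New dose (same interval) = 1080 × 0.6680 = 721.4 mg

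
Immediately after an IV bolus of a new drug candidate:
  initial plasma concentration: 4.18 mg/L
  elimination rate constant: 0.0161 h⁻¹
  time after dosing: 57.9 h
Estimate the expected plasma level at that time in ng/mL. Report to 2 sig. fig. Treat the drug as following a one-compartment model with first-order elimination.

1600 ng/mL

C = C₀ · e^(−k·t) = 4.180 × e^(−0.01610 × 57.9)
  = 4.180 × 0.3937 = 1.646 mg/L
Convert: 1.646 mg/L × 1000 = 1646 ng/mL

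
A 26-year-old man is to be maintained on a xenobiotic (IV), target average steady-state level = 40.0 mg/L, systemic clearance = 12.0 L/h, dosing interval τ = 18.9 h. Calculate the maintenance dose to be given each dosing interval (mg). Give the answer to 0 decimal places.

9072 mg

At steady state, Dose/τ = Css × CL.
Dose = Css × CL × τ = 40.0 × 12.00 × 18.9 = 9072 mg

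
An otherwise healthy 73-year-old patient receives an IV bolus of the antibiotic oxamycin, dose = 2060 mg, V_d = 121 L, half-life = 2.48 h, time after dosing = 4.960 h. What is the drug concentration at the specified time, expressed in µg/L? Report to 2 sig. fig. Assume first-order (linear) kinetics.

4300 µg/L

C₀ = Dose / Vd = 2060 / 121 = 17.02 mg/L
k = ln2 / t½ = 0.693147 / 2.48 = 0.2795 h⁻¹
t / t½ = 4.960 / 2.48 = 2 half-lives
C = C₀ × (1/2)^2 = 17.02 × 0.2500 = 4.255 mg/L
Convert: 4.255 mg/L × 1000 = 4255 µg/L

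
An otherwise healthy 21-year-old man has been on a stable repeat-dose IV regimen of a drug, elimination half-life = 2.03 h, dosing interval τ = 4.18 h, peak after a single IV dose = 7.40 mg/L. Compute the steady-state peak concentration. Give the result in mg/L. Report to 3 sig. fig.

k = ln2 / t½ = 0.693147 / 2.03 = 0.3415 h⁻¹
e^(−kτ) = e^(−0.3415 × 4.18) = 0.2399
Accumulation ratio R = 1 / (1 − e^(−kτ)) = 1 / (1 − 0.2399) = 1.316
Steady-state peak = C₀ × R = 7.40 × 1.316 = 9.738 mg/L

9.74 mg/L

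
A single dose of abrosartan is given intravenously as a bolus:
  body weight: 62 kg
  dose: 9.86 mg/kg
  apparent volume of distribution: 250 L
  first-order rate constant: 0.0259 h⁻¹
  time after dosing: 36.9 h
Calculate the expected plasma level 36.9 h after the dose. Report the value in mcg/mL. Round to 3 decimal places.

Total dose = 9.86 × 62 = 611.3 mg
C₀ = Dose / Vd = 611.3 / 250 = 2.445 mg/L
C = C₀ · e^(−k·t) = 2.445 × e^(−0.02590 × 36.9)
  = 2.445 × 0.3845 = 0.9401 mg/L
(0.9401 mg/L = 0.9401 mcg/mL)

0.940 mcg/mL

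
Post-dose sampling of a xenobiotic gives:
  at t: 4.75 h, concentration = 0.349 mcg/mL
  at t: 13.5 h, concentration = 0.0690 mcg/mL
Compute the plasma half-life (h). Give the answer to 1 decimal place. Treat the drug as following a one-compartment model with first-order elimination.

k = ln(C₁/C₂) / (t₂ − t₁) = ln(0.349/0.0690) / (13.5 − 4.75)
  = 1.621 / 8.750 = 0.1853 h⁻¹
t½ = ln2 / k = 0.693147 / 0.1853 = 3.741 h

3.7 h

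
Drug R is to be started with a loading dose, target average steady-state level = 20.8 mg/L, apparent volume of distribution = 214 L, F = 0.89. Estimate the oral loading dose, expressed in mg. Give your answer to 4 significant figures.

LD = Css × Vd / F = 20.8 × 214 / 0.89 = 5001 mg

5001 mg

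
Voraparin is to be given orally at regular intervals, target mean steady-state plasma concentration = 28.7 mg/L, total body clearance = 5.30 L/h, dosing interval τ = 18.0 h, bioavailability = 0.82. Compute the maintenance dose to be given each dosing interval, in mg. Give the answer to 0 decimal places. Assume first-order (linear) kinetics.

3339 mg

At steady state, F × (Dose/τ) = Css × CL.
Dose = Css × CL × τ / F = 28.7 × 5.300 × 18.0 / 0.82 = 3339 mg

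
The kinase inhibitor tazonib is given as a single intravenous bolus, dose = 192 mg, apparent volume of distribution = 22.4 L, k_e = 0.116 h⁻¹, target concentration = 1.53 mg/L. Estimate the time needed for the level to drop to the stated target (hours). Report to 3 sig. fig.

14.9 h

C₀ = Dose / Vd = 192.0 / 22.4 = 8.571 mg/L
t = ln(C₀ / C) / k = ln(8.571 / 1.53) / 0.1160
  = ln(5.602) / 0.1160 = 1.723 / 0.1160 = 14.85 h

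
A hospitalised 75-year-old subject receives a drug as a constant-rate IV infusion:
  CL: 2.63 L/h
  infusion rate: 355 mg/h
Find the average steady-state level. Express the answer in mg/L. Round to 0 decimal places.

135 mg/L

At steady state Css = R₀ / CL = 355 / 2.630 = 135.0 mg/L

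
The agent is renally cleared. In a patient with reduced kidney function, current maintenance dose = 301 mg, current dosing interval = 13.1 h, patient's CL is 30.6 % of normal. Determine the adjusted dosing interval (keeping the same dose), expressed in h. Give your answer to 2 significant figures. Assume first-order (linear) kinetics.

43 h

To keep the same average steady-state level, dosing rate must scale with clearance.
CL ratio = 30.6 / 100 = 0.3060
New interval (same dose) = 13.1 / 0.3060 = 42.81 h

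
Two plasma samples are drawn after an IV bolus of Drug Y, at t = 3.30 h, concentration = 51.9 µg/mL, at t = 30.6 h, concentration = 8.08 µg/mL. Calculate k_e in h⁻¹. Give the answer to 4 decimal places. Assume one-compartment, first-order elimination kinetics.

k = ln(C₁/C₂) / (t₂ − t₁) = ln(51.9/8.08) / (30.6 − 3.30)
  = 1.860 / 27.30 = 0.06813 h⁻¹

0.0681 h⁻¹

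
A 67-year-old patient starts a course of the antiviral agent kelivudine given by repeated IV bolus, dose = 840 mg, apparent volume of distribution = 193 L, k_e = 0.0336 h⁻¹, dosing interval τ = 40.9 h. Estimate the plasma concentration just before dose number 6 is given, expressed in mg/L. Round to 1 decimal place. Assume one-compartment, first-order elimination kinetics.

1.5 mg/L

C₀ per dose = Dose / Vd = 840 / 193 = 4.352 mg/L
Fraction remaining after one interval: r = e^(−kτ) = e^(−0.03360 × 40.9) = 0.2530
Before dose 6, 5 doses have been given (aged 1τ, 2τ, 3τ, 4τ, 5τ).
C_trough = C₀ × (r + r² + … + r^5) = C₀ × r(1−r^5)/(1−r)
        = 4.352 × 0.2530 × (1 − 0.001037) / (1 − 0.2530) = 1.472 mg/L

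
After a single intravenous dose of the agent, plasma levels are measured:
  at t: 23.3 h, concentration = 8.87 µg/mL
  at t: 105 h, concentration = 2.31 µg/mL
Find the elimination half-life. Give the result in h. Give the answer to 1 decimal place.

42.1 h

k = ln(C₁/C₂) / (t₂ − t₁) = ln(8.87/2.31) / (105 − 23.3)
  = 1.345 / 81.70 = 0.01646 h⁻¹
t½ = ln2 / k = 0.693147 / 0.01646 = 42.11 h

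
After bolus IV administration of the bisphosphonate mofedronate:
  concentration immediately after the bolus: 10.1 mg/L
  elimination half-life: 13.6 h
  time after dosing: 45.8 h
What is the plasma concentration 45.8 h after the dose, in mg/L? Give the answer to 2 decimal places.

k = ln2 / t½ = 0.693147 / 13.6 = 0.05097 h⁻¹
C = C₀ · e^(−k·t) = 10.10 × e^(−0.05097 × 45.8)
  = 10.10 × 0.09687 = 0.9784 mg/L

0.98 mg/L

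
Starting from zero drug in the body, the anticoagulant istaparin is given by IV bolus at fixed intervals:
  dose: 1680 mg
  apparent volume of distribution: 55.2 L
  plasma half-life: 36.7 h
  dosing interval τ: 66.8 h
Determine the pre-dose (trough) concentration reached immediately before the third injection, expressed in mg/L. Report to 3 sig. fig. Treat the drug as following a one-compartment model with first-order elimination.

11.1 mg/L

C₀ per dose = Dose / Vd = 1680 / 55.2 = 30.43 mg/L
k = ln2 / t½ = 0.693147 / 36.7 = 0.01889 h⁻¹
Fraction remaining after one interval: r = e^(−kτ) = e^(−0.01889 × 66.8) = 0.2831
Before dose 3, 2 doses have been given (aged 1τ, 2τ).
C_trough = C₀ × (r + r²) = 30.43 × (0.2831 + 0.08015) = 11.05 mg/L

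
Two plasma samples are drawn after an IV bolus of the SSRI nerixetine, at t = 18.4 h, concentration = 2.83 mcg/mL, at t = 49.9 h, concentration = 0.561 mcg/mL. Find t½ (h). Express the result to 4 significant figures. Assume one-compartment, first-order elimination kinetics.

13.49 h

k = ln(C₁/C₂) / (t₂ − t₁) = ln(2.83/0.561) / (49.9 − 18.4)
  = 1.618 / 31.50 = 0.05137 h⁻¹
t½ = ln2 / k = 0.693147 / 0.05137 = 13.49 h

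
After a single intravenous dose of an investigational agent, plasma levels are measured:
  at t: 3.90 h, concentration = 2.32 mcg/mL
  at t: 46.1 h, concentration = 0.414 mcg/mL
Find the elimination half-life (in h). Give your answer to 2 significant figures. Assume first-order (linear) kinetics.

k = ln(C₁/C₂) / (t₂ − t₁) = ln(2.32/0.414) / (46.1 − 3.90)
  = 1.723 / 42.20 = 0.04083 h⁻¹
t½ = ln2 / k = 0.693147 / 0.04083 = 16.98 h

17 h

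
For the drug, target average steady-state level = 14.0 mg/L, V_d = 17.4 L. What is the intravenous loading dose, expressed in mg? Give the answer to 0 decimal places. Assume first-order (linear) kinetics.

LD = Css × Vd = 14.0 × 17.4 = 243.6 mg

244 mg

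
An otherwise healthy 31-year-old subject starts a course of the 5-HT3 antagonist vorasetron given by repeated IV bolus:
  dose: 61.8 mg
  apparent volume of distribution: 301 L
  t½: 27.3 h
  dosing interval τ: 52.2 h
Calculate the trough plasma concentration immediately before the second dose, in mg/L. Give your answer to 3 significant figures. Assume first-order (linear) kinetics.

0.0546 mg/L

C₀ per dose = Dose / Vd = 61.8 / 301 = 0.2053 mg/L
k = ln2 / t½ = 0.693147 / 27.3 = 0.02539 h⁻¹
Fraction remaining after one interval: r = e^(−kτ) = e^(−0.02539 × 52.2) = 0.2657
Before dose 2, 1 dose has been given (aged 1τ).
C_trough = C₀ × r = 0.2053 × 0.2657 = 0.05455 mg/L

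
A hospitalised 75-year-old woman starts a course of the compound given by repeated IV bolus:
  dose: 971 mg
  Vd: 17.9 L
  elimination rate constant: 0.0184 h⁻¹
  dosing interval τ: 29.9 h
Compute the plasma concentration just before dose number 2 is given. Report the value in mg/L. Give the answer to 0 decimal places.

31 mg/L

C₀ per dose = Dose / Vd = 971 / 17.9 = 54.25 mg/L
Fraction remaining after one interval: r = e^(−kτ) = e^(−0.01840 × 29.9) = 0.5769
Before dose 2, 1 dose has been given (aged 1τ).
C_trough = C₀ × r = 54.25 × 0.5769 = 31.30 mg/L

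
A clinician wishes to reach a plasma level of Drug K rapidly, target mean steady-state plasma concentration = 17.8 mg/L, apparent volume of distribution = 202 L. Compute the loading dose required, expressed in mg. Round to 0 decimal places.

LD = Css × Vd = 17.8 × 202 = 3596 mg

3596 mg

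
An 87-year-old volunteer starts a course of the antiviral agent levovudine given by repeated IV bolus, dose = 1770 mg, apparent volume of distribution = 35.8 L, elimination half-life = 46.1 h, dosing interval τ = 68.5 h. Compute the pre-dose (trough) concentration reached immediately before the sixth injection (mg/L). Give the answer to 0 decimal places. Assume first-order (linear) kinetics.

27 mg/L

C₀ per dose = Dose / Vd = 1770 / 35.8 = 49.44 mg/L
k = ln2 / t½ = 0.693147 / 46.1 = 0.01504 h⁻¹
Fraction remaining after one interval: r = e^(−kτ) = e^(−0.01504 × 68.5) = 0.3569
Before dose 6, 5 doses have been given (aged 1τ, 2τ, 3τ, 4τ, 5τ).
C_trough = C₀ × (r + r² + … + r^5) = C₀ × r(1−r^5)/(1−r)
        = 49.44 × 0.3569 × (1 − 0.005791) / (1 − 0.3569) = 27.28 mg/L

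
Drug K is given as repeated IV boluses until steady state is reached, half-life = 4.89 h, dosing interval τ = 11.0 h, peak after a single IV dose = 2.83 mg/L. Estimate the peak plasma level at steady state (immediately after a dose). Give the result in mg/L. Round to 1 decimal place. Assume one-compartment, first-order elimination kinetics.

3.6 mg/L

k = ln2 / t½ = 0.693147 / 4.89 = 0.1417 h⁻¹
e^(−kτ) = e^(−0.1417 × 11.0) = 0.2104
Accumulation ratio R = 1 / (1 − e^(−kτ)) = 1 / (1 − 0.2104) = 1.266
Steady-state peak = C₀ × R = 2.83 × 1.266 = 3.583 mg/L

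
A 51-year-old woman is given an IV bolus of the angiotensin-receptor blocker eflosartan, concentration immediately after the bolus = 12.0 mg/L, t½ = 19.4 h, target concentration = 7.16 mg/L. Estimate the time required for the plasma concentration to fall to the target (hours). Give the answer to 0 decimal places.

k = ln2 / t½ = 0.693147 / 19.4 = 0.03573 h⁻¹
t = ln(C₀ / C) / k = ln(12.00 / 7.16) / 0.03573
  = ln(1.676) / 0.03573 = 0.5164 / 0.03573 = 14.45 h

14 h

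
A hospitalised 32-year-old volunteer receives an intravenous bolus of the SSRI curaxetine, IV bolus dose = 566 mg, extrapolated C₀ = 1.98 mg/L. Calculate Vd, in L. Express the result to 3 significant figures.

286 L

Vd = Dose / C₀ = 566.0 / 1.98 = 285.9 L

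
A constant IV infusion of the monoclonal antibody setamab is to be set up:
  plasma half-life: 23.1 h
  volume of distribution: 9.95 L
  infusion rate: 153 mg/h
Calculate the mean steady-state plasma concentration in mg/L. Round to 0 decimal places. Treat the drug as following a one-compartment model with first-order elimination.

k = ln2 / t½ = 0.693147 / 23.1 = 0.03001 h⁻¹
CL = k × Vd = 0.03001 × 9.95 = 0.2986 L/h
At steady state Css = R₀ / CL = 153 / 0.2986 = 512.4 mg/L

512 mg/L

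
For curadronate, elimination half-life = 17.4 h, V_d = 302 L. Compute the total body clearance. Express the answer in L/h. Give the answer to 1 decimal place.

12.0 L/h

k = ln2 / t½ = 0.693147 / 17.4 = 0.03984 h⁻¹
CL = k × Vd = 0.03984 × 302 = 12.03 L/h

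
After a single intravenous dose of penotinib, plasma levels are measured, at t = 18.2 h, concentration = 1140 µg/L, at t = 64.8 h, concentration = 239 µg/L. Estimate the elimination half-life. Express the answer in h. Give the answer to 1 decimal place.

20.7 h

k = ln(C₁/C₂) / (t₂ − t₁) = ln(1140/239) / (64.8 − 18.2)
  = 1.562 / 46.60 = 0.03352 h⁻¹
t½ = ln2 / k = 0.693147 / 0.03352 = 20.68 h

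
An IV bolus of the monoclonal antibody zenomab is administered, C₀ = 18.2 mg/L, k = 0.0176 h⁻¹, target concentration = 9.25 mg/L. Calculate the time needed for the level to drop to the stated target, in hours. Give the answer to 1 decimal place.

t = ln(C₀ / C) / k = ln(18.20 / 9.25) / 0.01760
  = ln(1.968) / 0.01760 = 0.6770 / 0.01760 = 38.47 h

38.5 h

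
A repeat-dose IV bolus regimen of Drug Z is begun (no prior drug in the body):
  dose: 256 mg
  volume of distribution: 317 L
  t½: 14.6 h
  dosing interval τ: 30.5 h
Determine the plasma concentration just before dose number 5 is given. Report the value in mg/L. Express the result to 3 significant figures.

0.247 mg/L

C₀ per dose = Dose / Vd = 256 / 317 = 0.8076 mg/L
k = ln2 / t½ = 0.693147 / 14.6 = 0.04748 h⁻¹
Fraction remaining after one interval: r = e^(−kτ) = e^(−0.04748 × 30.5) = 0.2350
Before dose 5, 4 doses have been given (aged 1τ, 2τ, 3τ, 4τ).
C_trough = C₀ × (r + r² + … + r^4) = C₀ × r(1−r^4)/(1−r)
        = 0.8076 × 0.2350 × (1 − 0.003050) / (1 − 0.2350) = 0.2473 mg/L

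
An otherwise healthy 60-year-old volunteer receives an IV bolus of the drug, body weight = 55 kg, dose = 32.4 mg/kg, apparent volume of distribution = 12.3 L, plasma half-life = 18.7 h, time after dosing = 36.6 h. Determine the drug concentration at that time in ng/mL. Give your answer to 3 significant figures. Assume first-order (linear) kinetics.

37300 ng/mL

Total dose = 32.4 × 55 = 1782 mg
C₀ = Dose / Vd = 1782 / 12.3 = 144.9 mg/L
k = ln2 / t½ = 0.693147 / 18.7 = 0.03707 h⁻¹
C = C₀ · e^(−k·t) = 144.9 × e^(−0.03707 × 36.6)
  = 144.9 × 0.2575 = 37.31 mg/L
Convert: 37.31 mg/L × 1000 = 37310 ng/mL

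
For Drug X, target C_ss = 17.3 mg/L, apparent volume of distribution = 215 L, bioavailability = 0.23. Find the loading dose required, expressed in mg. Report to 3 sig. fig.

LD = Css × Vd / F = 17.3 × 215 / 0.23 = 16170 mg

16200 mg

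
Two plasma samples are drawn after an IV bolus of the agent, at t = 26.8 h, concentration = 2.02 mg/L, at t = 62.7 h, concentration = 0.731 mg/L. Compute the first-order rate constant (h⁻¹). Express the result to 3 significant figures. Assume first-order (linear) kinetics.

0.0283 h⁻¹

k = ln(C₁/C₂) / (t₂ − t₁) = ln(2.02/0.731) / (62.7 − 26.8)
  = 1.016 / 35.90 = 0.02830 h⁻¹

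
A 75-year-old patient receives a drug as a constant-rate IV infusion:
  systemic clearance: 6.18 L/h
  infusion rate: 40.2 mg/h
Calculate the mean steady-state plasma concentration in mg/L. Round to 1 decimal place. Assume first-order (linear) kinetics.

6.5 mg/L

At steady state Css = R₀ / CL = 40.2 / 6.180 = 6.505 mg/L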